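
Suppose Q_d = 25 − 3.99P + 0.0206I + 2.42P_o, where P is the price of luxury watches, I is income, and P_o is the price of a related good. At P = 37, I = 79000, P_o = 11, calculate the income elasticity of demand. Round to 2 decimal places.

Evaluating quantity at (P, I, P_o) gives Q_d = 25 − 3.99(37) + 0.0206(79000) + 2.42(11) = 25 − 147.63 + 1627.4 + 26.62 = 1531.39.
∂Q_d/∂I = +0.0206, so E_I = 0.0206·(79000/1531.39) ≈ 1.06.
E_I > 1: normal good (luxury).

1.06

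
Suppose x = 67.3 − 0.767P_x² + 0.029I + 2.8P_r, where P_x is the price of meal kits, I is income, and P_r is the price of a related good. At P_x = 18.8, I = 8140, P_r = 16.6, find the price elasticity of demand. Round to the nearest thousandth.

First evaluate x: 67.3 − 0.767(18.8)² + 0.029(8140) + 2.8(16.6) = 67.3 − 271.0885 + 236.06 + 46.48 = 78.7515.
∂x/∂P_x = −2·0.767·P_x = -28.8392, so E_p = -28.8392·(18.8/78.7515) ≈ -6.885.
|E_p| > 1: demand is elastic.

-6.885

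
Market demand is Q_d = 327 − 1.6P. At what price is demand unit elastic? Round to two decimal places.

102.19

For linear demand Q_d = a − bP, E = −bP/(a − bP). |E| = 1 ⇒ bP = a − bP ⇒ P = a/(2b).
P = 327/(2·1.6) ≈ 102.19.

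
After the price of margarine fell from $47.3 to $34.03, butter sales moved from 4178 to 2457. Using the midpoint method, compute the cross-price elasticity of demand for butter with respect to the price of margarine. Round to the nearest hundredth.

1.59

%ΔQ_x = (2457 − 4178)/[(4178+2457)/2] = -1721/3317.5 ≈ -0.5188.
%ΔP_y = (34.03 − 47.3)/[(47.3+34.03)/2] ≈ -0.3263.
E_xy = -0.5188/-0.3263 ≈ 1.59.
E_xy > 0, so butter and margarine are substitutes.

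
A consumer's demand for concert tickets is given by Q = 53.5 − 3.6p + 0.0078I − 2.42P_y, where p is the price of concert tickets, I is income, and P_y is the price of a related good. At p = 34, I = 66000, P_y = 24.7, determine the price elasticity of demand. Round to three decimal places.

Substituting, Q = 53.5 − 3.6(34) + 0.0078(66000) − 2.42(24.7) = 53.5 − 122.4 + 514.8 − 59.774 = 386.126.
∂Q/∂p = −3.6, so E_p = (−3.6)·(34/386.126) ≈ -0.317.
|E_p| < 1: demand is inelastic.

-0.317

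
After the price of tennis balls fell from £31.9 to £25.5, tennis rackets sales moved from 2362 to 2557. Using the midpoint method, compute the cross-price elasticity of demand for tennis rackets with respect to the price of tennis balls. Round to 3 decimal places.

%ΔQ_x = (2557 − 2362)/[(2362+2557)/2] = 195/2459.5 ≈ 0.0793.
%ΔP_y = (25.5 − 31.9)/[(31.9+25.5)/2] ≈ -0.2230.
E_xy = 0.0793/-0.2230 ≈ -0.356.
E_xy < 0, so tennis rackets and tennis balls are complements.

-0.356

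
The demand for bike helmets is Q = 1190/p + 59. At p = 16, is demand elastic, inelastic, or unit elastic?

inelastic

At p = 16, Q = 133.375.
dQ/dp = −1190/p² = −4.6484.
Point elasticity E = (dQ/dp)·(p/Q) = -4.6484 × 16/133.375 ≈ -0.558.
|E| ≈ 0.558 < 1, so demand is inelastic.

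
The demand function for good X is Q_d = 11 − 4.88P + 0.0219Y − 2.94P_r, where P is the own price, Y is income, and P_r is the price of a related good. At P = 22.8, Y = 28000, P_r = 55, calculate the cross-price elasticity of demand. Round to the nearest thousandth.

Q_d = 11 − 4.88(22.8) + 0.0219(28000) − 2.94(55) = 11 − 111.264 + 613.2 − 161.7 = 351.236.
∂Q_d/∂P_r = −2.94, so E_xy = -2.94·(55/351.236) ≈ -0.460.
E_xy < 0: the goods are complements.

-0.460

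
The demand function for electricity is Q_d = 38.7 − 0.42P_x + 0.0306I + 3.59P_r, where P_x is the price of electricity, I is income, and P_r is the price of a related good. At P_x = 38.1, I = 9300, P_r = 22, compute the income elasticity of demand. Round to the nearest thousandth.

0.737

At the given point, Q_d = 38.7 − 0.42(38.1) + 0.0306(9300) + 3.59(22) = 38.7 − 16.002 + 284.58 + 78.98 = 386.258.
∂Q_d/∂I = +0.0306, so E_I = 0.0306·(9300/386.258) ≈ 0.737.
E_I ∈ (0,1): normal good (necessity).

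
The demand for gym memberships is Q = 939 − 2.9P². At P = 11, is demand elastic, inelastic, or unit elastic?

At P = 11, Q = 588.1.
dQ/dP = −2·2.9·P = −63.8.
Point elasticity E = (dQ/dP)·(P/Q) = -63.8 × 11/588.1 ≈ -1.193.
|E| ≈ 1.193 > 1, so demand is elastic.

elastic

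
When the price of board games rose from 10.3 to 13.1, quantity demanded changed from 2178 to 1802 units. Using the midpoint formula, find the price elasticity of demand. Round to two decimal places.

%Δq = (1802 − 2178)/[(2178 + 1802)/2] = -376/1990 ≈ -0.1889.
%ΔP = (13.1 − 10.3)/[(10.3 + 13.1)/2] = 2.8/11.7 ≈ 0.2393.
Arc elasticity E = %Δq/%ΔP ≈ -0.1889/0.2393 ≈ -0.79.
|E| < 1: demand is inelastic over this range.

-0.79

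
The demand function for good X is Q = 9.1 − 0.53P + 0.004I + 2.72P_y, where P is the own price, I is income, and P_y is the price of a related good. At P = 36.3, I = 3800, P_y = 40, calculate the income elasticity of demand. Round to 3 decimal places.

Substituting, Q = 9.1 − 0.53(36.3) + 0.004(3800) + 2.72(40) = 9.1 − 19.239 + 15.2 + 108.8 = 113.861.
∂Q/∂I = +0.004, so E_I = 0.004·(3800/113.861) ≈ 0.133.
E_I ∈ (0,1): normal good (necessity).

0.133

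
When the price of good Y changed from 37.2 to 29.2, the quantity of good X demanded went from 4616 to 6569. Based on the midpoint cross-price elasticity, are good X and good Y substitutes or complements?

complements

%ΔQ_x = (6569 − 4616)/[(4616+6569)/2] = 1953/5592.5 ≈ 0.3492.
%ΔP_y = (29.2 − 37.2)/[(37.2+29.2)/2] ≈ -0.2410.
E_xy = 0.3492/-0.2410 ≈ -1.449.
E_xy < 0, so the goods are complements.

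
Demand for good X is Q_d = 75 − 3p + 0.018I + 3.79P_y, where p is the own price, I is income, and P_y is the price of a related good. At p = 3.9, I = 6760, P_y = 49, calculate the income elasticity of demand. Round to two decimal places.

Evaluating quantity at (p, I, P_y) gives Q_d = 75 − 3(3.9) + 0.018(6760) + 3.79(49) = 75 − 11.7 + 121.68 + 185.71 = 370.69.
∂Q_d/∂I = +0.018, so E_I = 0.018·(6760/370.69) ≈ 0.33.
E_I ∈ (0,1): normal good (necessity).

0.33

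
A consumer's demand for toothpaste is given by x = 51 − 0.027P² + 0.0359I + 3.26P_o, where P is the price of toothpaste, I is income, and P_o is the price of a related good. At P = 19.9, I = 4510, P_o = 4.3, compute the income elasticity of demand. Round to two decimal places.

Evaluating quantity at (P, I, P_o) gives x = 51 − 0.027(19.9)² + 0.0359(4510) + 3.26(4.3) = 51 − 10.6923 + 161.909 + 14.018 = 216.2347.
∂x/∂I = +0.0359, so E_I = 0.0359·(4510/216.2347) ≈ 0.75.
E_I ∈ (0,1): normal good (necessity).

0.75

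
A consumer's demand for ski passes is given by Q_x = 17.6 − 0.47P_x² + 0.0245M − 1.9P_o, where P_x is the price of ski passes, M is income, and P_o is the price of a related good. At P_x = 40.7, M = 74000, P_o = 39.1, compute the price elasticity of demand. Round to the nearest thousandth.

-1.593

At the given point, Q_x = 17.6 − 0.47(40.7)² + 0.0245(74000) − 1.9(39.1) = 17.6 − 778.5503 + 1813 − 74.29 = 977.7597.
∂Q_x/∂P_x = −2·0.47·P_x = -38.258, so E_p = -38.258·(40.7/977.7597) ≈ -1.593.
|E_p| > 1: demand is elastic.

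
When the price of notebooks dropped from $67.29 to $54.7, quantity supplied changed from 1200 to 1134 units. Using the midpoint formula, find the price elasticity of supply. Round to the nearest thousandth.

%ΔQ = (1134 − 1200)/[(1200 + 1134)/2] = -66/1167 ≈ -0.0566.
%ΔP = (54.7 − 67.29)/[(67.29 + 54.7)/2] = -12.59/60.995 ≈ -0.2064.
Arc elasticity E = %ΔQ/%ΔP ≈ -0.0566/-0.2064 ≈ 0.274.
|E| < 1: supply is inelastic over this range.

0.274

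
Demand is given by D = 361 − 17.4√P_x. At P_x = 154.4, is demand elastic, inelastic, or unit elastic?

inelastic

At P_x = 154.4, D = 144.7914.
dD/dP_x = −17.4/(2√P_x) = −17.4/(2·12.4258).
Point elasticity E = (dD/dP_x)·(P_x/D) = -0.7002 × 154.4/144.7914 ≈ -0.747.
|E| ≈ 0.747 < 1, so demand is inelastic.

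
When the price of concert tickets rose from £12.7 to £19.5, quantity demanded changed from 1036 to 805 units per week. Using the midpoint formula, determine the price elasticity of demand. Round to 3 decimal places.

-0.594

%Δq = (805 − 1036)/[(1036 + 805)/2] = -231/920.5 ≈ -0.2510.
%Δp = (19.5 − 12.7)/[(12.7 + 19.5)/2] = 6.8/16.1 ≈ 0.4224.
Arc elasticity E = %Δq/%Δp ≈ -0.2510/0.4224 ≈ -0.594.
|E| < 1: demand is inelastic over this range.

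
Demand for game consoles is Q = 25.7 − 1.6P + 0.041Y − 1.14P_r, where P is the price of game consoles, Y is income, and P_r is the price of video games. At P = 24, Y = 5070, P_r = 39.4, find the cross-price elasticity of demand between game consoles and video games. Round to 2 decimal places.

-0.30

At the given point, Q = 25.7 − 1.6(24) + 0.041(5070) − 1.14(39.4) = 25.7 − 38.4 + 207.87 − 44.916 = 150.254.
∂Q/∂P_r = −1.14, so E_xy = -1.14·(39.4/150.254) ≈ -0.30.
E_xy < 0: the goods are complements.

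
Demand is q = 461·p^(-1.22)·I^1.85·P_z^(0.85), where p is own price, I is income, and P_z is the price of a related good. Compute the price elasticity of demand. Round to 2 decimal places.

For a Cobb–Douglas (constant-elasticity) form q = A·p^α·…, the elasticity with respect to p equals the exponent α at every point.
Here the exponent on p is -1.22, so the price elasticity of demand is -1.22.

-1.22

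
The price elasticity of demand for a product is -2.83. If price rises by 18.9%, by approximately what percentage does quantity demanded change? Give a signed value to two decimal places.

%ΔQ ≈ E × %ΔP = (-2.83) × (18.9%) ≈ -53.49%.

-53.49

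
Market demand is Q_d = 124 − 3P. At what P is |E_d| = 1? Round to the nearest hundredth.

20.67

For linear demand Q_d = a − bP, E = −bP/(a − bP). |E| = 1 ⇒ bP = a − bP ⇒ P = a/(2b).
P = 124/(2·3) ≈ 20.67.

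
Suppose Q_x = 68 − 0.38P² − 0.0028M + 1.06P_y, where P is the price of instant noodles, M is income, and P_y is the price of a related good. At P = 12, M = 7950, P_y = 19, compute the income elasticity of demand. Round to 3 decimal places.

-1.995

Evaluating quantity at (P, M, P_y) gives Q_x = 68 − 0.38(12)² − 0.0028(7950) + 1.06(19) = 68 − 54.72 − 22.26 + 20.14 = 11.16.
∂Q_x/∂M = −0.0028, so E_I = -0.0028·(7950/11.16) ≈ -1.995.
E_I < 0: inferior good.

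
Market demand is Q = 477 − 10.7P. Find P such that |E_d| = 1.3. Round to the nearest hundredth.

25.20

Set −bP/(a − bP) = −1.3 ⇒ bP = 1.3(a − bP) ⇒ bP(1+1.3) = 1.3·a.
P = 1.3·477/(10.7·2.3) ≈ 25.20.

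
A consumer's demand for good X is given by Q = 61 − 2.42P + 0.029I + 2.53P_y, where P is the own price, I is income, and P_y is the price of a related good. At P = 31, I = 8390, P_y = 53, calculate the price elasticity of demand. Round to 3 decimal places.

Substituting, Q = 61 − 2.42(31) + 0.029(8390) + 2.53(53) = 61 − 75.02 + 243.31 + 134.09 = 363.38.
∂Q/∂P = −2.42, so E_p = (−2.42)·(31/363.38) ≈ -0.206.
|E_p| < 1: demand is inelastic.

-0.206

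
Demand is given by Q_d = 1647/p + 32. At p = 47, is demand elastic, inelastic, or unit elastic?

At p = 47, Q_d = 67.0426.
dQ_d/dp = −1647/p² = −0.7456.
Point elasticity E = (dQ_d/dp)·(p/Q_d) = -0.7456 × 47/67.0426 ≈ -0.523.
|E| ≈ 0.523 < 1, so demand is inelastic.

inelastic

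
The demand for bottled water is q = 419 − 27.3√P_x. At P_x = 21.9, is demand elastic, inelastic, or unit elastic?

At P_x = 21.9, q = 291.243.
dq/dP_x = −27.3/(2√P_x) = −27.3/(2·4.6797).
Point elasticity E = (dq/dP_x)·(P_x/q) = -2.9168 × 21.9/291.243 ≈ -0.219.
|E| ≈ 0.219 < 1, so demand is inelastic.

inelastic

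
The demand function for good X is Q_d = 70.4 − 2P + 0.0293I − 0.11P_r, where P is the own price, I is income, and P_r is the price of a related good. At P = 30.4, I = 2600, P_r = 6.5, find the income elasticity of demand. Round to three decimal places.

0.896

At the given point, Q_d = 70.4 − 2(30.4) + 0.0293(2600) − 0.11(6.5) = 70.4 − 60.8 + 76.18 − 0.715 = 85.065.
∂Q_d/∂I = +0.0293, so E_I = 0.0293·(2600/85.065) ≈ 0.896.
E_I ∈ (0,1): normal good (necessity).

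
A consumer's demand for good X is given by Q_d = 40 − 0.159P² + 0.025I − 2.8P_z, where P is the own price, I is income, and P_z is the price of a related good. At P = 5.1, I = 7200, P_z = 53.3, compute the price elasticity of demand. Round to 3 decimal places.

-0.124

Substituting, Q_d = 40 − 0.159(5.1)² + 0.025(7200) − 2.8(53.3) = 40 − 4.1356 + 180 − 149.24 = 66.6244.
∂Q_d/∂P = −2·0.159·P = -1.6218, so E_p = -1.6218·(5.1/66.6244) ≈ -0.124.
|E_p| < 1: demand is inelastic.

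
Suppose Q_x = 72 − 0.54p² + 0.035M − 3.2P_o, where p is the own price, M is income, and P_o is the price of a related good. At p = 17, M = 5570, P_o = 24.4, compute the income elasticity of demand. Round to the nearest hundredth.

First evaluate Q_x: 72 − 0.54(17)² + 0.035(5570) − 3.2(24.4) = 72 − 156.06 + 194.95 − 78.08 = 32.81.
∂Q_x/∂M = +0.035, so E_I = 0.035·(5570/32.81) ≈ 5.94.
E_I > 1: normal good (luxury).

5.94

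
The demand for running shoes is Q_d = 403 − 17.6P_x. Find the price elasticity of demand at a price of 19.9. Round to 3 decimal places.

At P_x = 19.9, Q_d = 52.76.
dQ_d/dP_x = −17.6.
Point elasticity E = (dQ_d/dP_x)·(P_x/Q_d) = -17.6 × 19.9/52.76 ≈ -6.638.
|E| > 1, so demand is elastic at this price.

-6.638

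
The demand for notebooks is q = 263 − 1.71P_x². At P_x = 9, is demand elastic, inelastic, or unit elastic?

elastic

At P_x = 9, q = 124.49.
dq/dP_x = −2·1.71·P_x = −30.78.
Point elasticity E = (dq/dP_x)·(P_x/q) = -30.78 × 9/124.49 ≈ -2.225.
|E| ≈ 2.225 > 1, so demand is elastic.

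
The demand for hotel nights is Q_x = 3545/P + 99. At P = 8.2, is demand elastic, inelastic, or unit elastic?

At P = 8.2, Q_x = 531.3171.
dQ_x/dP = −3545/P² = −52.7216.
Point elasticity E = (dQ_x/dP)·(P/Q_x) = -52.7216 × 8.2/531.3171 ≈ -0.814.
|E| ≈ 0.814 < 1, so demand is inelastic.

inelastic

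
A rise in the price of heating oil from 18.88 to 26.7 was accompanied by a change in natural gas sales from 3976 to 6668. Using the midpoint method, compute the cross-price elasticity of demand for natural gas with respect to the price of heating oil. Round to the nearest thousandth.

1.474

%ΔQ_x = (6668 − 3976)/[(3976+6668)/2] = 2692/5322 ≈ 0.5058.
%ΔP_y = (26.7 − 18.88)/[(18.88+26.7)/2] ≈ 0.3431.
E_xy = 0.5058/0.3431 ≈ 1.474.
E_xy > 0, so natural gas and heating oil are substitutes.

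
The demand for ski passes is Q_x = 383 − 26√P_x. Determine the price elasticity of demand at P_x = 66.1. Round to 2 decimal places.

-0.62

At P_x = 66.1, Q_x = 171.615.
dQ_x/dP_x = −26/(2√P_x) = −26/(2·8.1302).
Point elasticity E = (dQ_x/dP_x)·(P_x/Q_x) = -1.599 × 66.1/171.615 ≈ -0.62.
|E| < 1, so demand is inelastic at this price.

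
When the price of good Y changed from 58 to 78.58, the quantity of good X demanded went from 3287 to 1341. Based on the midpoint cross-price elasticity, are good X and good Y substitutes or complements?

complements

%ΔQ_x = (1341 − 3287)/[(3287+1341)/2] = -1946/2314 ≈ -0.8410.
%ΔP_y = (78.58 − 58)/[(58+78.58)/2] ≈ 0.3014.
E_xy = -0.8410/0.3014 ≈ -2.791.
E_xy < 0, so the goods are complements.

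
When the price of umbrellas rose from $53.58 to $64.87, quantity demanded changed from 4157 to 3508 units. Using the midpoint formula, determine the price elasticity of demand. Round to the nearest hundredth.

-0.89

%ΔQ = (3508 − 4157)/[(4157 + 3508)/2] = -649/3832.5 ≈ -0.1693.
%Δp = (64.87 − 53.58)/[(53.58 + 64.87)/2] = 11.29/59.225 ≈ 0.1906.
Arc elasticity E = %ΔQ/%Δp ≈ -0.1693/0.1906 ≈ -0.89.
|E| < 1: demand is inelastic over this range.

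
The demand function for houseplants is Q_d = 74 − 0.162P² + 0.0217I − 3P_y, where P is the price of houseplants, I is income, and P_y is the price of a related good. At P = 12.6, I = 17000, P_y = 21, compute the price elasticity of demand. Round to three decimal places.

-0.145

Q_d = 74 − 0.162(12.6)² + 0.0217(17000) − 3(21) = 74 − 25.7191 + 368.9 − 63 = 354.1809.
∂Q_d/∂P = −2·0.162·P = -4.0824, so E_p = -4.0824·(12.6/354.1809) ≈ -0.145.
|E_p| < 1: demand is inelastic.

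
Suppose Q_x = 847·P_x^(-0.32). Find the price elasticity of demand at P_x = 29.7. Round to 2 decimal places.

For a Cobb–Douglas (constant-elasticity) form Q_x = A·P_x^α·…, the elasticity with respect to P_x equals the exponent α at every point.
Here the exponent on P_x is -0.32, so the price elasticity of demand is -0.32.

-0.32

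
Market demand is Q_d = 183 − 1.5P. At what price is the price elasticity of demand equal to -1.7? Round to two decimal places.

Set −bP/(a − bP) = −1.7 ⇒ bP = 1.7(a − bP) ⇒ bP(1+1.7) = 1.7·a.
P = 1.7·183/(1.5·2.7) ≈ 76.81.

76.81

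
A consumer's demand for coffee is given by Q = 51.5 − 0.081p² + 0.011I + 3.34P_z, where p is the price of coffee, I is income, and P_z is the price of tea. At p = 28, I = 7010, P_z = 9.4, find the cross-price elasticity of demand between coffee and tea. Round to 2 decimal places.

0.33

Evaluating quantity at (p, I, P_z) gives Q = 51.5 − 0.081(28)² + 0.011(7010) + 3.34(9.4) = 51.5 − 63.504 + 77.11 + 31.396 = 96.502.
∂Q/∂P_z = +3.34, so E_xy = 3.34·(9.4/96.502) ≈ 0.33.
E_xy > 0: the goods are substitutes.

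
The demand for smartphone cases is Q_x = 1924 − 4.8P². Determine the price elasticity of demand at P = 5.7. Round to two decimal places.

-0.18

At P = 5.7, Q_x = 1768.048.
dQ_x/dP = −2·4.8·P = −54.72.
Point elasticity E = (dQ_x/dP)·(P/Q_x) = -54.72 × 5.7/1768.048 ≈ -0.18.
|E| < 1, so demand is inelastic at this price.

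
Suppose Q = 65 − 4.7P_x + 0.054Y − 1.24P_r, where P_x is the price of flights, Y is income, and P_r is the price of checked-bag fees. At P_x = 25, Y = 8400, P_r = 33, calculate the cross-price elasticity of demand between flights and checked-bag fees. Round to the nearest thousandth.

-0.114

Q = 65 − 4.7(25) + 0.054(8400) − 1.24(33) = 65 − 117.5 + 453.6 − 40.92 = 360.18.
∂Q/∂P_r = −1.24, so E_xy = -1.24·(33/360.18) ≈ -0.114.
E_xy < 0: the goods are complements.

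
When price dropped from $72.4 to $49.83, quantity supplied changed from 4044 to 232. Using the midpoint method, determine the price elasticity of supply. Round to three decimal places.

4.828

%Δq = (232 − 4044)/[(4044 + 232)/2] = -3812/2138 ≈ -1.7830.
%ΔP = (49.83 − 72.4)/[(72.4 + 49.83)/2] = -22.57/61.115 ≈ -0.3693.
Arc elasticity E = %Δq/%ΔP ≈ -1.7830/-0.3693 ≈ 4.828.
|E| > 1: supply is elastic over this range.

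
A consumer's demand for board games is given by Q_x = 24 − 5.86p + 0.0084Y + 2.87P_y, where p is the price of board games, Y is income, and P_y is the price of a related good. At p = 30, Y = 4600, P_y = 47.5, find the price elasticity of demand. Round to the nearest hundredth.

Q_x = 24 − 5.86(30) + 0.0084(4600) + 2.87(47.5) = 24 − 175.8 + 38.64 + 136.325 = 23.165.
∂Q_x/∂p = −5.86, so E_p = (−5.86)·(30/23.165) ≈ -7.59.
|E_p| > 1: demand is elastic.

-7.59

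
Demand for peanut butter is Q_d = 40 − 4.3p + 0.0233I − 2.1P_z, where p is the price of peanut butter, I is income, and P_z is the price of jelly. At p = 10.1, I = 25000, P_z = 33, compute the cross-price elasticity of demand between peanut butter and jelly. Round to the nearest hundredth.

-0.14

Q_d = 40 − 4.3(10.1) + 0.0233(25000) − 2.1(33) = 40 − 43.43 + 582.5 − 69.3 = 509.77.
∂Q_d/∂P_z = −2.1, so E_xy = -2.1·(33/509.77) ≈ -0.14.
E_xy < 0: the goods are complements.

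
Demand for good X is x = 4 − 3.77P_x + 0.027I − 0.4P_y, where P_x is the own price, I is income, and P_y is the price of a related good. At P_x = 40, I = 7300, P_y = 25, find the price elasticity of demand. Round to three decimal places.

-3.742

At the given point, x = 4 − 3.77(40) + 0.027(7300) − 0.4(25) = 4 − 150.8 + 197.1 − 10 = 40.3.
∂x/∂P_x = −3.77, so E_p = (−3.77)·(40/40.3) ≈ -3.742.
|E_p| > 1: demand is elastic.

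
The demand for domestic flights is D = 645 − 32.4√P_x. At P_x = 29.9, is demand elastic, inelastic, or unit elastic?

inelastic

At P_x = 29.9, D = 467.8339.
dD/dP_x = −32.4/(2√P_x) = −32.4/(2·5.4681).
Point elasticity E = (dD/dP_x)·(P_x/D) = -2.9626 × 29.9/467.8339 ≈ -0.189.
|E| ≈ 0.189 < 1, so demand is inelastic.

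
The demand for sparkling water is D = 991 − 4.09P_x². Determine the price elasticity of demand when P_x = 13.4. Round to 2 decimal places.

-5.72

At P_x = 13.4, D = 256.5996.
dD/dP_x = −2·4.09·P_x = −109.612.
Point elasticity E = (dD/dP_x)·(P_x/D) = -109.612 × 13.4/256.5996 ≈ -5.72.
|E| > 1, so demand is elastic at this price.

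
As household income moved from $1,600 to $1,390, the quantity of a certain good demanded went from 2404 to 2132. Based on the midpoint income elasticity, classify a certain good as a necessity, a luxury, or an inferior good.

necessity

%ΔQ = (2132 − 2404)/[(2404+2132)/2] = -272/2268 ≈ -0.1199.
%ΔI = (1,390 − 1,600)/[(1,600+1,390)/2] = -210/1495 ≈ -0.1405.
E_I = %ΔQ/%ΔI ≈ 0.854.
E_I ∈ (0,1): normal good (necessity).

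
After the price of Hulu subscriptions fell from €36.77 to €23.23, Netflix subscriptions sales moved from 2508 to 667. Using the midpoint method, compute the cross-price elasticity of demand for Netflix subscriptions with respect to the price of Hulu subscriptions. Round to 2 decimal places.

%ΔQ_x = (667 − 2508)/[(2508+667)/2] = -1841/1587.5 ≈ -1.1597.
%ΔP_y = (23.23 − 36.77)/[(36.77+23.23)/2] ≈ -0.4513.
E_xy = -1.1597/-0.4513 ≈ 2.57.
E_xy > 0, so Netflix subscriptions and Hulu subscriptions are substitutes.

2.57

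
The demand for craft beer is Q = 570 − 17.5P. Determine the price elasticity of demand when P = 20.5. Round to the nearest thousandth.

-1.698

At P = 20.5, Q = 211.25.
dQ/dP = −17.5.
Point elasticity E = (dQ/dP)·(P/Q) = -17.5 × 20.5/211.25 ≈ -1.698.
|E| > 1, so demand is elastic at this price.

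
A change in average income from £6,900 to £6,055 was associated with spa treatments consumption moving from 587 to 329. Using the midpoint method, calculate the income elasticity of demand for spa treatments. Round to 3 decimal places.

%ΔQ = (329 − 587)/[(587+329)/2] = -258/458 ≈ -0.5633.
%ΔI = (6,055 − 6,900)/[(6,900+6,055)/2] = -845/6477.5 ≈ -0.1305.
E_I = %ΔQ/%ΔI ≈ 4.318.
E_I > 1: normal good (luxury).

4.318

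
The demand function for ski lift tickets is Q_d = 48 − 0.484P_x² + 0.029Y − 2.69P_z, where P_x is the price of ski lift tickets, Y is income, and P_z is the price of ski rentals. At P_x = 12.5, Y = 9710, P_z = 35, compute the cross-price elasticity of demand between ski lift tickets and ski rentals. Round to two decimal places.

Substituting, Q_d = 48 − 0.484(12.5)² + 0.029(9710) − 2.69(35) = 48 − 75.625 + 281.59 − 94.15 = 159.815.
∂Q_d/∂P_z = −2.69, so E_xy = -2.69·(35/159.815) ≈ -0.59.
E_xy < 0: the goods are complements.

-0.59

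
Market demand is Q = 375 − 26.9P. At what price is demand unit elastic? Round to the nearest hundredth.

6.97

For linear demand Q = a − bP, E = −bP/(a − bP). |E| = 1 ⇒ bP = a − bP ⇒ P = a/(2b).
P = 375/(2·26.9) ≈ 6.97.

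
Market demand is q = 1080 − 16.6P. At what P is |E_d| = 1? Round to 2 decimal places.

32.53

For linear demand q = a − bP, E = −bP/(a − bP). |E| = 1 ⇒ bP = a − bP ⇒ P = a/(2b).
P = 1080/(2·16.6) ≈ 32.53.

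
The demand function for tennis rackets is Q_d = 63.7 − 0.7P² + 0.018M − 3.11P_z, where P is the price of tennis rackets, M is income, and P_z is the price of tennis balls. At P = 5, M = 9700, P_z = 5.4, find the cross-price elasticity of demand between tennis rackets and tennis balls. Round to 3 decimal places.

First evaluate Q_d: 63.7 − 0.7(5)² + 0.018(9700) − 3.11(5.4) = 63.7 − 17.5 + 174.6 − 16.794 = 204.006.
∂Q_d/∂P_z = −3.11, so E_xy = -3.11·(5.4/204.006) ≈ -0.082.
E_xy < 0: the goods are complements.

-0.082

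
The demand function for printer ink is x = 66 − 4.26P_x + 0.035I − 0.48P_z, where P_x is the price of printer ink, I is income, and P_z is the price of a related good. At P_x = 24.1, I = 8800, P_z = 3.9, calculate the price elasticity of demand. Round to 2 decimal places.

At the given point, x = 66 − 4.26(24.1) + 0.035(8800) − 0.48(3.9) = 66 − 102.666 + 308 − 1.872 = 269.462.
∂x/∂P_x = −4.26, so E_p = (−4.26)·(24.1/269.462) ≈ -0.38.
|E_p| < 1: demand is inelastic.

-0.38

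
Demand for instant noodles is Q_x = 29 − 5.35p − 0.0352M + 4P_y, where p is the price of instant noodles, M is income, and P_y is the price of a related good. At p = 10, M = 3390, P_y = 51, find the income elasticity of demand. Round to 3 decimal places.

-1.983

Substituting, Q_x = 29 − 5.35(10) − 0.0352(3390) + 4(51) = 29 − 53.5 − 119.328 + 204 = 60.172.
∂Q_x/∂M = −0.0352, so E_I = -0.0352·(3390/60.172) ≈ -1.983.
E_I < 0: inferior good.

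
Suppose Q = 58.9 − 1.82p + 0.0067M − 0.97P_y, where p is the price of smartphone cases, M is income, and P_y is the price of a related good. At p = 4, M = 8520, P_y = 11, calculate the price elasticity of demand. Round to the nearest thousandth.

Evaluating quantity at (p, M, P_y) gives Q = 58.9 − 1.82(4) + 0.0067(8520) − 0.97(11) = 58.9 − 7.28 + 57.084 − 10.67 = 98.034.
∂Q/∂p = −1.82, so E_p = (−1.82)·(4/98.034) ≈ -0.074.
|E_p| < 1: demand is inelastic.

-0.074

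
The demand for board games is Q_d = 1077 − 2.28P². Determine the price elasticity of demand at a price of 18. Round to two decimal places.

-4.37

At P = 18, Q_d = 338.28.
dQ_d/dP = −2·2.28·P = −82.08.
Point elasticity E = (dQ_d/dP)·(P/Q_d) = -82.08 × 18/338.28 ≈ -4.37.
|E| > 1, so demand is elastic at this price.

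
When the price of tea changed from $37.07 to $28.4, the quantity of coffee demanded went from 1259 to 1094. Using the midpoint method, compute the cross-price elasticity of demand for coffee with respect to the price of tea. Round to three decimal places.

%ΔQ_x = (1094 − 1259)/[(1259+1094)/2] = -165/1176.5 ≈ -0.1402.
%ΔP_y = (28.4 − 37.07)/[(37.07+28.4)/2] ≈ -0.2649.
E_xy = -0.1402/-0.2649 ≈ 0.530.
E_xy > 0, so coffee and tea are substitutes.

0.530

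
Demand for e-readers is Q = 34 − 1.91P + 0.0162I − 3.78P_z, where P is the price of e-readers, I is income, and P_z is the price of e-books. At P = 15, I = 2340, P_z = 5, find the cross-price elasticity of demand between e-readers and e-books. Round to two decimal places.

Q = 34 − 1.91(15) + 0.0162(2340) − 3.78(5) = 34 − 28.65 + 37.908 − 18.9 = 24.358.
∂Q/∂P_z = −3.78, so E_xy = -3.78·(5/24.358) ≈ -0.78.
E_xy < 0: the goods are complements.

-0.78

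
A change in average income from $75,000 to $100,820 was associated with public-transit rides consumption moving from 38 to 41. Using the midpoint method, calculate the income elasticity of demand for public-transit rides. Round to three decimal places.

0.259

%ΔQ = (41 − 38)/[(38+41)/2] = 3/39.5 ≈ 0.0759.
%ΔY = (100,820 − 75,000)/[(75,000+100,820)/2] = 25820/87910 ≈ 0.2937.
E_I = %ΔQ/%ΔY ≈ 0.259.
E_I ∈ (0,1): normal good (necessity).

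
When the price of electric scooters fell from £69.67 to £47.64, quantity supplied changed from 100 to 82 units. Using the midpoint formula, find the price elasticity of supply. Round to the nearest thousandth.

0.527

%ΔQ = (82 − 100)/[(100 + 82)/2] = -18/91 ≈ -0.1978.
%Δp = (47.64 − 69.67)/[(69.67 + 47.64)/2] = -22.03/58.655 ≈ -0.3756.
Arc elasticity E = %ΔQ/%Δp ≈ -0.1978/-0.3756 ≈ 0.527.
|E| < 1: supply is inelastic over this range.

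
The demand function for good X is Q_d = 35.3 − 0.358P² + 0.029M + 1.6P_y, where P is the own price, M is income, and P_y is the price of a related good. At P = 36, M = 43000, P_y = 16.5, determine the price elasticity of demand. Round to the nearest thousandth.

First evaluate Q_d: 35.3 − 0.358(36)² + 0.029(43000) + 1.6(16.5) = 35.3 − 463.968 + 1247 + 26.4 = 844.732.
∂Q_d/∂P = −2·0.358·P = -25.776, so E_p = -25.776·(36/844.732) ≈ -1.098.
|E_p| > 1: demand is elastic.

-1.098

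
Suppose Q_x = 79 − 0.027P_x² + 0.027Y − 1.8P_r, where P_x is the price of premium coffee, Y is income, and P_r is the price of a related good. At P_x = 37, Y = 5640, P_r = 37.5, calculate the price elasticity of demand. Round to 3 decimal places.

-0.583

Q_x = 79 − 0.027(37)² + 0.027(5640) − 1.8(37.5) = 79 − 36.963 + 152.28 − 67.5 = 126.817.
∂Q_x/∂P_x = −2·0.027·P_x = -1.998, so E_p = -1.998·(37/126.817) ≈ -0.583.
|E_p| < 1: demand is inelastic.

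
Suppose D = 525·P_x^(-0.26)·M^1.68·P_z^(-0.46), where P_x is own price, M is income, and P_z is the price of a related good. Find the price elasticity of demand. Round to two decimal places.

-0.26

For a Cobb–Douglas (constant-elasticity) form D = A·P_x^α·…, the elasticity with respect to P_x equals the exponent α at every point.
Here the exponent on P_x is -0.26, so the price elasticity of demand is -0.26.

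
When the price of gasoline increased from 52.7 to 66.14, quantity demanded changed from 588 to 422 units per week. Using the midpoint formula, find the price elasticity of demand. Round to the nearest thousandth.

%ΔQ = (422 − 588)/[(588 + 422)/2] = -166/505 ≈ -0.3287.
%Δp = (66.14 − 52.7)/[(52.7 + 66.14)/2] = 13.44/59.42 ≈ 0.2262.
Arc elasticity E = %ΔQ/%Δp ≈ -0.3287/0.2262 ≈ -1.453.
|E| > 1: demand is elastic over this range.

-1.453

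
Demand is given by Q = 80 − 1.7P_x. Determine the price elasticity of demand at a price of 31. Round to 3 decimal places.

At P_x = 31, Q = 27.3.
dQ/dP_x = −1.7.
Point elasticity E = (dQ/dP_x)·(P_x/Q) = -1.7 × 31/27.3 ≈ -1.930.
|E| > 1, so demand is elastic at this price.

-1.930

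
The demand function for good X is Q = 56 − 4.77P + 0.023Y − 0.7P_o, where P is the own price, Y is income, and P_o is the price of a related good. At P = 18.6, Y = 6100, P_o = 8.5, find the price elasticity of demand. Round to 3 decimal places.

-0.873

Evaluating quantity at (P, Y, P_o) gives Q = 56 − 4.77(18.6) + 0.023(6100) − 0.7(8.5) = 56 − 88.722 + 140.3 − 5.95 = 101.628.
∂Q/∂P = −4.77, so E_p = (−4.77)·(18.6/101.628) ≈ -0.873.
|E_p| < 1: demand is inelastic.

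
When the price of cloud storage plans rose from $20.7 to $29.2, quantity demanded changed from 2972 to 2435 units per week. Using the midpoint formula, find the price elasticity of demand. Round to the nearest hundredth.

%ΔQ = (2435 − 2972)/[(2972 + 2435)/2] = -537/2703.5 ≈ -0.1986.
%ΔP = (29.2 − 20.7)/[(20.7 + 29.2)/2] = 8.5/24.95 ≈ 0.3407.
Arc elasticity E = %ΔQ/%ΔP ≈ -0.1986/0.3407 ≈ -0.58.
|E| < 1: demand is inelastic over this range.

-0.58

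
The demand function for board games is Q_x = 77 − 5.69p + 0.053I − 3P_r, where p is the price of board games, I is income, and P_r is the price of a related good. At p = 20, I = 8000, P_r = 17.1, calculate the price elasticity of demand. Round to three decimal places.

-0.339

At the given point, Q_x = 77 − 5.69(20) + 0.053(8000) − 3(17.1) = 77 − 113.8 + 424 − 51.3 = 335.9.
∂Q_x/∂p = −5.69, so E_p = (−5.69)·(20/335.9) ≈ -0.339.
|E_p| < 1: demand is inelastic.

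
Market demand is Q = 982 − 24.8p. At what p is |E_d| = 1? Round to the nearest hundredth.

For linear demand Q = a − bp, E = −bp/(a − bp). |E| = 1 ⇒ bp = a − bp ⇒ p = a/(2b).
p = 982/(2·24.8) ≈ 19.80.

19.80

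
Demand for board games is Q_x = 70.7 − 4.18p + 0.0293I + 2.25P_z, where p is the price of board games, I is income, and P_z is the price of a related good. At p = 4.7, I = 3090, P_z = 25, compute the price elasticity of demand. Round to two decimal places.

First evaluate Q_x: 70.7 − 4.18(4.7) + 0.0293(3090) + 2.25(25) = 70.7 − 19.646 + 90.537 + 56.25 = 197.841.
∂Q_x/∂p = −4.18, so E_p = (−4.18)·(4.7/197.841) ≈ -0.10.
|E_p| < 1: demand is inelastic.

-0.10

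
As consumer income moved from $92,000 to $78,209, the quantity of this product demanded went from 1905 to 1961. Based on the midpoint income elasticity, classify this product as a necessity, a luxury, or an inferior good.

%ΔQ = (1961 − 1905)/[(1905+1961)/2] = 56/1933 ≈ 0.0290.
%ΔI = (78,209 − 92,000)/[(92,000+78,209)/2] = -13791/85104.5 ≈ -0.1620.
E_I = %ΔQ/%ΔI ≈ -0.179.
E_I < 0: inferior good.

inferior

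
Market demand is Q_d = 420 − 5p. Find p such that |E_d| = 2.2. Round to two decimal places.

57.75

Set −bp/(a − bp) = −2.2 ⇒ bp = 2.2(a − bp) ⇒ bp(1+2.2) = 2.2·a.
p = 2.2·420/(5·3.2) = 57.75.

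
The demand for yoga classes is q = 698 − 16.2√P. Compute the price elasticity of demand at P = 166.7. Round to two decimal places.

At P = 166.7, q = 488.838.
dq/dP = −16.2/(2√P) = −16.2/(2·12.9112).
Point elasticity E = (dq/dP)·(P/q) = -0.6274 × 166.7/488.838 ≈ -0.21.
|E| < 1, so demand is inelastic at this price.

-0.21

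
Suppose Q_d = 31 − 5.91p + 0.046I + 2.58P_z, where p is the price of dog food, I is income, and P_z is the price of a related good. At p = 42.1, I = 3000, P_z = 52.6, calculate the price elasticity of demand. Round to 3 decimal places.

Q_d = 31 − 5.91(42.1) + 0.046(3000) + 2.58(52.6) = 31 − 248.811 + 138 + 135.708 = 55.897.
∂Q_d/∂p = −5.91, so E_p = (−5.91)·(42.1/55.897) ≈ -4.451.
|E_p| > 1: demand is elastic.

-4.451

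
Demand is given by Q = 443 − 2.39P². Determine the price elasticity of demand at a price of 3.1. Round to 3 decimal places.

-0.109

At P = 3.1, Q = 420.0321.
dQ/dP = −2·2.39·P = −14.818.
Point elasticity E = (dQ/dP)·(P/Q) = -14.818 × 3.1/420.0321 ≈ -0.109.
|E| < 1, so demand is inelastic at this price.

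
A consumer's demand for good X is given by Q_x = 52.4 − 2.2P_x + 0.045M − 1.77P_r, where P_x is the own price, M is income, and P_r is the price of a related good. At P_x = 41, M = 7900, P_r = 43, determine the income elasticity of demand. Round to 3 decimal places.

1.472

At the given point, Q_x = 52.4 − 2.2(41) + 0.045(7900) − 1.77(43) = 52.4 − 90.2 + 355.5 − 76.11 = 241.59.
∂Q_x/∂M = +0.045, so E_I = 0.045·(7900/241.59) ≈ 1.472.
E_I > 1: normal good (luxury).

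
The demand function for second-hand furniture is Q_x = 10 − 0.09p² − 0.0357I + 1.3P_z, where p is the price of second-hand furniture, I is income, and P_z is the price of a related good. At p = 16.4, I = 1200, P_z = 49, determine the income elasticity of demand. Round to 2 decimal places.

Q_x = 10 − 0.09(16.4)² − 0.0357(1200) + 1.3(49) = 10 − 24.2064 − 42.84 + 63.7 = 6.6536.
∂Q_x/∂I = −0.0357, so E_I = -0.0357·(1200/6.6536) ≈ -6.44.
E_I < 0: inferior good.

-6.44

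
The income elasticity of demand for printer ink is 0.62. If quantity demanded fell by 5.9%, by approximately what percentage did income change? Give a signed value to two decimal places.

-9.52

%ΔQ ≈ E × %ΔI ⇒ %ΔI = %ΔQ / E = (-5.9%)/(0.62) ≈ -9.52%.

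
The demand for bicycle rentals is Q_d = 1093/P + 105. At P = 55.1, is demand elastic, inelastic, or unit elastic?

inelastic

At P = 55.1, Q_d = 124.8367.
dQ_d/dP = −1093/P² = −0.36.
Point elasticity E = (dQ_d/dP)·(P/Q_d) = -0.36 × 55.1/124.8367 ≈ -0.159.
|E| ≈ 0.159 < 1, so demand is inelastic.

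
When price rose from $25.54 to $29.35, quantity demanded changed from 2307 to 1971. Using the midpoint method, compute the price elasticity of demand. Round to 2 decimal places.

%ΔQ = (1971 − 2307)/[(2307 + 1971)/2] = -336/2139 ≈ -0.1571.
%ΔP = (29.35 − 25.54)/[(25.54 + 29.35)/2] = 3.81/27.445 ≈ 0.1388.
Arc elasticity E = %ΔQ/%ΔP ≈ -0.1571/0.1388 ≈ -1.13.
|E| > 1: demand is elastic over this range.

-1.13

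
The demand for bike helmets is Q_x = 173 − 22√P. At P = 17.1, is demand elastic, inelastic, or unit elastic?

inelastic

At P = 17.1, Q_x = 82.0253.
dQ_x/dP = −22/(2√P) = −22/(2·4.1352).
Point elasticity E = (dQ_x/dP)·(P/Q_x) = -2.6601 × 17.1/82.0253 ≈ -0.555.
|E| ≈ 0.555 < 1, so demand is inelastic.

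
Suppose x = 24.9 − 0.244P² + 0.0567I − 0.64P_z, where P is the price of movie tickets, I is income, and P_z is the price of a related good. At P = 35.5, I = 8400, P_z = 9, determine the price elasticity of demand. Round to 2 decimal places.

x = 24.9 − 0.244(35.5)² + 0.0567(8400) − 0.64(9) = 24.9 − 307.501 + 476.28 − 5.76 = 187.919.
∂x/∂P = −2·0.244·P = -17.324, so E_p = -17.324·(35.5/187.919) ≈ -3.27.
|E_p| > 1: demand is elastic.

-3.27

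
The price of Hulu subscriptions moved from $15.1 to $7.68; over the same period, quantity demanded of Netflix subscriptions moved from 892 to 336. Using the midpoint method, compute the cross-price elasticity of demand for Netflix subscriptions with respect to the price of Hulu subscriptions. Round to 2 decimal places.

%ΔQ_x = (336 − 892)/[(892+336)/2] = -556/614 ≈ -0.9055.
%ΔP_y = (7.68 − 15.1)/[(15.1+7.68)/2] ≈ -0.6514.
E_xy = -0.9055/-0.6514 ≈ 1.39.
E_xy > 0, so Netflix subscriptions and Hulu subscriptions are substitutes.

1.39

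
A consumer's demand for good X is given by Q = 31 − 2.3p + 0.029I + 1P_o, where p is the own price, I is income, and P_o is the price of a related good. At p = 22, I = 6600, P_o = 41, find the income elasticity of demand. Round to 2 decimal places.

0.90

At the given point, Q = 31 − 2.3(22) + 0.029(6600) + 1(41) = 31 − 50.6 + 191.4 + 41 = 212.8.
∂Q/∂I = +0.029, so E_I = 0.029·(6600/212.8) ≈ 0.90.
E_I ∈ (0,1): normal good (necessity).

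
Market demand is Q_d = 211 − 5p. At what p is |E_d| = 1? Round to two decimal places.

For linear demand Q_d = a − bp, E = −bp/(a − bp). |E| = 1 ⇒ bp = a − bp ⇒ p = a/(2b).
p = 211/(2·5) = 21.10.

21.10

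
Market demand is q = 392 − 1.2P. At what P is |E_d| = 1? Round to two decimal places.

For linear demand q = a − bP, E = −bP/(a − bP). |E| = 1 ⇒ bP = a − bP ⇒ P = a/(2b).
P = 392/(2·1.2) ≈ 163.33.

163.33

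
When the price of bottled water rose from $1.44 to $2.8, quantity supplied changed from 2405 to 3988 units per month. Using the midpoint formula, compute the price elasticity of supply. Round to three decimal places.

%ΔQ = (3988 − 2405)/[(2405 + 3988)/2] = 1583/3196.5 ≈ 0.4952.
%Δp = (2.8 − 1.44)/[(1.44 + 2.8)/2] = 1.36/2.12 ≈ 0.6415.
Arc elasticity E = %ΔQ/%Δp ≈ 0.4952/0.6415 ≈ 0.772.
|E| < 1: supply is inelastic over this range.

0.772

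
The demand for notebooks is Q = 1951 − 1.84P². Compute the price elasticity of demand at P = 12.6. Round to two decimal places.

At P = 12.6, Q = 1658.8816.
dQ/dP = −2·1.84·P = −46.368.
Point elasticity E = (dQ/dP)·(P/Q) = -46.368 × 12.6/1658.8816 ≈ -0.35.
|E| < 1, so demand is inelastic at this price.

-0.35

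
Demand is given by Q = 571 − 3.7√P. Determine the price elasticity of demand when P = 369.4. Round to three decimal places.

-0.071

At P = 369.4, Q = 499.8868.
dQ/dP = −3.7/(2√P) = −3.7/(2·19.2198).
Point elasticity E = (dQ/dP)·(P/Q) = -0.0963 × 369.4/499.8868 ≈ -0.071.
|E| < 1, so demand is inelastic at this price.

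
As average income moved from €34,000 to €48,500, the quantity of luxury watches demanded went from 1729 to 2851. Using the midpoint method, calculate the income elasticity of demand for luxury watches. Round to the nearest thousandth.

1.394

%ΔQ = (2851 − 1729)/[(1729+2851)/2] = 1122/2290 ≈ 0.4900.
%ΔI = (48,500 − 34,000)/[(34,000+48,500)/2] = 14500/41250 ≈ 0.3515.
E_I = %ΔQ/%ΔI ≈ 1.394.
E_I > 1: normal good (luxury).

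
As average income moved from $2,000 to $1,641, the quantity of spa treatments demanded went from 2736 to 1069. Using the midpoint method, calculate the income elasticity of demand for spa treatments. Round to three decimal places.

%ΔQ = (1069 − 2736)/[(2736+1069)/2] = -1667/1902.5 ≈ -0.8762.
%ΔI = (1,641 − 2,000)/[(2,000+1,641)/2] = -359/1820.5 ≈ -0.1972.
E_I = %ΔQ/%ΔI ≈ 4.443.
E_I > 1: normal good (luxury).

4.443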